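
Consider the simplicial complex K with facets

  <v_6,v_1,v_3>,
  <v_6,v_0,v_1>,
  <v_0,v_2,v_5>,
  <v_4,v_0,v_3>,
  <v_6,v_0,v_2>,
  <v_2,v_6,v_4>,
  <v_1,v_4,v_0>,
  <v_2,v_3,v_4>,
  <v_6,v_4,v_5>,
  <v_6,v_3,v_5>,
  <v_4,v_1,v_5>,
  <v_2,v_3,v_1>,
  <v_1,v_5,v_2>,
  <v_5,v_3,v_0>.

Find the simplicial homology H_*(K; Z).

H_0 ≅ Z,  H_1 ≅ Z^2,  H_2 ≅ Z.

We work with the vertex ordering v_0 < v_1 < v_2 < v_3 < v_4 < v_5 < v_6. The simplices of K, each written with vertices in increasing order, are:

  0-simplices (7): [v_0], [v_1], [v_2], [v_3], [v_4], [v_5], [v_6]
  1-simplices (21): (21 of them)
  2-simplices (14): (14 of them)

giving chain groups C_0 ≅ Z^7, C_1 ≅ Z^21, C_2 ≅ Z^14.

∂_1: C_1 → C_0 sends each edge [p,q] (with p < q) to q − p.
As a 7×21 matrix over Z this has rank 6, with invariant factors (1,1,1,1,1,1).

The boundary map ∂_2: C_2 → C_1 sends each 2-simplex [p,q,r] to [q,r] − [p,r] + [p,q]. For instance
  ∂[v_0,v_1,v_4] = [v_1,v_4] − [v_0,v_4] + [v_0,v_1],
  ∂[v_2,v_3,v_4] = [v_3,v_4] − [v_2,v_4] + [v_2,v_3].
The 21×14 boundary matrix has rank 13 and Smith normal form diag(1,1,1,1,1,1,1,1,1,1,1,1,1).

Now H_k = ker ∂_k / im ∂_{k+1}, so:

  H_0: rank C_0 − rank ∂_1 = 7 − 6 = 1, and the invariant factors of ∂_1 are all 1, so H_0 = Z.
  H_1: rank ker ∂_1 − rank ∂_2 = (21 − 6) − 13 = 2, and the invariant factors of ∂_2 are all 1, so H_1 = Z^2.
  H_2: rank ker ∂_2 − rank ∂_3 = (14 − 13) − 0 = 1, and there is no ∂_3, so H_2 = Z.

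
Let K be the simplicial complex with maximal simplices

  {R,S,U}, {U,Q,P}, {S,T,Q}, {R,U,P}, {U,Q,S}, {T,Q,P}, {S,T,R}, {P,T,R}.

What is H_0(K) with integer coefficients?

Take the total order P < Q < R < S < T < U on the vertex set. Then K (dimension 2) consists of the simplices:

  0-simplices (6): P, Q, R, S, T, U
  1-simplices (12): PQ, PR, PT, PU, QS, QT, QU, RS, RT, RU, ST, SU
  2-simplices (8): PQT, PQU, PRT, PRU, QST, QSU, RST, RSU

so the chain groups are C_0 ≅ Z^6, C_1 ≅ Z^12, C_2 ≅ Z^8.

The boundary map ∂_1: C_1 → C_0 sends each edge [p,q] (with p < q) to q − p.
As a 6×12 matrix over Z this has rank 5, with invariant factors (1,1,1,1,1).

Boundary ∂_2: C_2 → C_1 acts by ∂[p,q,r] = [q,r] − [p,r] + [p,q]. For instance
  ∂PQT = QT − PT + PQ,
  ∂RSU = SU − RU + RS.
The 12×8 boundary matrix has rank 7 and Smith normal form diag(1,1,1,1,1,1,1).

Now H_k = ker ∂_k / im ∂_{k+1}, so:

  H_0: rank C_0 − rank ∂_1 = 6 − 5 = 1, and the invariant factors of ∂_1 are all 1, so H_0 = Z.

(K is a triangulation of the 2-sphere S^2.)

H_0 ≅ Z.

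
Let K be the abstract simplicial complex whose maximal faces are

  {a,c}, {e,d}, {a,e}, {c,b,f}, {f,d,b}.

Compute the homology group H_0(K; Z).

K has 6 vertices, 8 edges, 2 triangles.
rank ∂_0 = 0, rank ∂_1 = 5 ⇒ b_0 = 6 − 0 − 5 = 1; all invariant factors of ∂_1 are 1 so no torsion. So H_0 = Z.

H_0 = Z.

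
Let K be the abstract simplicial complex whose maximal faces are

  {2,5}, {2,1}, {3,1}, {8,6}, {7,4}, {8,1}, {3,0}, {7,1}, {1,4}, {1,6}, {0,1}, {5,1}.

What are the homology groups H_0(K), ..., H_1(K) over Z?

H_0 ≅ Z,  H_1 ≅ Z^4.

Fix the vertex order 0 < 1 < 2 < 3 < 4 < 5 < 6 < 7 < 8 and write every simplex with vertices in increasing order. Then dim K = 1 and the simplices of K are:

  0-simplices (9): [0], [1], [2], [3], [4], [5], [6], [7], [8]
  1-simplices (12): [0,1], [0,3], [1,2], [1,3], [1,4], [1,5], [1,6], [1,7], [1,8], [2,5], [4,7], [6,8]

giving chain groups C_0 ≅ Z^9, C_1 ≅ Z^12.

The boundary map ∂_1: C_1 → C_0 maps an edge to its endpoints' difference, ∂[p,q] = q − p. For instance
  ∂[0,3] = [3] − [0].
The resulting 9×12 matrix has rank 8, and its Smith normal form has invariant factors (1,1,1,1,1,1,1,1).

Now H_k = ker ∂_k / im ∂_{k+1}, so:

  H_0: rank C_0 − rank ∂_1 = 9 − 8 = 1, and the invariant factors of ∂_1 are all 1, so H_0 ≅ Z.
  H_1: rank ker ∂_1 − rank ∂_2 = (12 − 8) − 0 = 4, and there is no ∂_2, so H_1 ≅ Z^4.

(K is a triangulation of a wedge of 4 circles.)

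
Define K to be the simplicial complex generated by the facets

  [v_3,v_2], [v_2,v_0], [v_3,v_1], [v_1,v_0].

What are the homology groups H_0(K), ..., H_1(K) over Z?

H_0 = Z,  H_1 = Z.

Fix the vertex order v_0 < v_1 < v_2 < v_3 and write every simplex with vertices in increasing order. Then dim K = 1 and the simplices of K are:

  0-simplices (4): [v_0], [v_1], [v_2], [v_3]
  1-simplices (4): [v_0,v_1], [v_0,v_2], [v_1,v_3], [v_2,v_3]

Hence C_0 ≅ Z^4, C_1 ≅ Z^4.

Boundary ∂_1: C_1 → C_0 sends each edge [p,q] (with p < q) to q − p.
The resulting 4×4 matrix has rank 3, and its Smith normal form has invariant factors (1,1,1).

Now H_k = ker ∂_k / im ∂_{k+1}, so:

  H_0: rank C_0 − rank ∂_1 = 4 − 3 = 1, and the invariant factors of ∂_1 are all 1, so H_0 ≅ Z.
  H_1: rank ker ∂_1 − rank ∂_2 = (4 − 3) − 0 = 1, and there is no ∂_2, so H_1 ≅ Z.

As a check, the Euler characteristic is 4 − 4 = 0, which agrees with 1 − 1 = 0.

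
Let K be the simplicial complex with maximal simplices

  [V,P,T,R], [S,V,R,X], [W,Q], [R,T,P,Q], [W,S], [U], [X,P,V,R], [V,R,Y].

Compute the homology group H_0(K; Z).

H_0 = Z^2.

Take the total order P < Q < R < S < T < U < V < W < X < Y on the vertex set. Then K (dimension 3) consists of the simplices:

  0-simplices (10): P, Q, R, S, T, U, V, W, X, Y
  1-simplices (19): PQ, PR, PT, PV, PX, QR, QT, QW, RS, RT, RV, RX, RY, SV, SW, SX, TV, VX, VY
  2-simplices (14): PQR, PQT, PRT, PRV, PRX, PTV, PVX, QRT, RSV, RSX, RTV, RVX, RVY, SVX
  3-simplices (4): PQRT, PRTV, PRVX, RSVX

giving chain groups C_0 ≅ Z^10, C_1 ≅ Z^19, C_2 ≅ Z^14, C_3 ≅ Z^4.

Boundary ∂_1: C_1 → C_0 sends each edge [p,q] (with p < q) to q − p. For instance
  ∂RV = V − R.
As a 10×19 matrix over Z this has rank 8, with invariant factors (1,1,1,1,1,1,1,1).

∂_2: C_2 → C_1 sends each 2-simplex [p,q,r] to [q,r] − [p,r] + [p,q]. For instance
  ∂RTV = TV − RV + RT,
  ∂QRT = RT − QT + QR.
This gives a 19×14 integer matrix of rank 10; reducing to Smith normal form yields diagonal entries (1,1,1,1,1,1,1,1,1,1).

The boundary map ∂_3: C_3 → C_2 sends each 3-simplex σ to the alternating sum Σ_i (−1)^i (σ with its i-th vertex removed). For instance
  ∂PRVX = RVX − PVX + PRX − PRV,
  ∂PRTV = RTV − PTV + PRV − PRT.
As a 14×4 matrix over Z this has rank 4, with invariant factors (1,1,1,1).

Computing H_k = (kernel of ∂_k) / (image of ∂_{k+1}):

  H_0: rank C_0 − rank ∂_1 = 10 − 8 = 2, and the invariant factors of ∂_1 are all 1, so H_0 = Z^2.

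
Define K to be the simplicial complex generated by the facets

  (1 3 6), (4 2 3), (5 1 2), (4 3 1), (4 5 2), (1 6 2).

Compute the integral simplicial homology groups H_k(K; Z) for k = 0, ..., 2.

Fix the vertex order 1 < 2 < 3 < 4 < 5 < 6 and write every simplex with vertices in increasing order. Then dim K = 2 and the simplices of K are:

  0-simplices (6): [1], [2], [3], [4], [5], [6]
  1-simplices (12): [1,2], [1,3], [1,4], [1,5], [1,6], [2,3], [2,4], [2,5], [2,6], [3,4], [3,6], [4,5]
  2-simplices (6): [1,2,5], [1,2,6], [1,3,4], [1,3,6], [2,3,4], [2,4,5]

giving chain groups C_0 ≅ Z^6, C_1 ≅ Z^12, C_2 ≅ Z^6.

∂_1: C_1 → C_0 maps an edge to its endpoints' difference, ∂[p,q] = q − p. For instance
  ∂[2,5] = [5] − [2].
As a 6×12 matrix over Z this has rank 5, with invariant factors (1,1,1,1,1).

The boundary map ∂_2: C_2 → C_1 sends each 2-simplex [p,q,r] to [q,r] − [p,r] + [p,q]. For instance
  ∂[2,3,4] = [3,4] − [2,4] + [2,3],
  ∂[1,2,6] = [2,6] − [1,6] + [1,2].
The 12×6 boundary matrix has rank 6 and Smith normal form diag(1,1,1,1,1,1).

Computing H_k = (kernel of ∂_k) / (image of ∂_{k+1}):

  H_0: rank C_0 − rank ∂_1 = 6 − 5 = 1, and the invariant factors of ∂_1 are all 1, so H_0 ≅ Z.
  H_1: rank ker ∂_1 − rank ∂_2 = (12 − 5) − 6 = 1, and the invariant factors of ∂_2 are all 1, so H_1 ≅ Z.
  H_2: rank ker ∂_2 − rank ∂_3 = (6 − 6) − 0 = 0, and there is no ∂_3, so H_2 ≅ 0.

(K is a triangulation of the cylinder S^1 x I.)

H_0 ≅ Z,  H_1 ≅ Z,  H_2 = 0.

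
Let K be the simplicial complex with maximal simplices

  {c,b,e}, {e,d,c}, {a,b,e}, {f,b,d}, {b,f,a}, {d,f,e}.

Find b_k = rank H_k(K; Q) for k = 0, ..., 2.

We work with the vertex ordering a < b < c < d < e < f. The simplices of K, each written with vertices in increasing order, are:

  0-simplices (6): a, b, c, d, e, f
  1-simplices (12): ab, ae, af, bc, bd, be, bf, cd, ce, de, df, ef
  2-simplices (6): abe, abf, bce, bdf, cde, def

Hence C_0 ≅ Z^6, C_1 ≅ Z^12, C_2 ≅ Z^6.

∂_1: C_1 → C_0 sends each edge [p,q] (with p < q) to q − p. For instance
  ∂cd = d − c.
The resulting 6×12 matrix has rank 5, and its Smith normal form has invariant factors (1,1,1,1,1).

Boundary ∂_2: C_2 → C_1 sends each 2-simplex [p,q,r] to [q,r] − [p,r] + [p,q]. For instance
  ∂def = ef − df + de,
  ∂bdf = df − bf + bd.
The resulting 12×6 matrix has rank 6, and its Smith normal form has invariant factors (1,1,1,1,1,1).

Now H_k = ker ∂_k / im ∂_{k+1}, so:

  H_0: rank C_0 − rank ∂_1 = 6 − 5 = 1, and the invariant factors of ∂_1 are all 1, so H_0 = Z.
  H_1: rank ker ∂_1 − rank ∂_2 = (12 − 5) − 6 = 1, and the invariant factors of ∂_2 are all 1, so H_1 = Z.
  H_2: rank ker ∂_2 − rank ∂_3 = (6 − 6) − 0 = 0, and there is no ∂_3, so H_2 = 0.

As a check, the Euler characteristic is 6 − 12 + 6 = 0, which agrees with 1 − 1 + 0 = 0.

Hence the Betti numbers are b_0 = 1, b_1 = 1, b_2 = 0.

b_0 = 1, b_1 = 1, b_2 = 0.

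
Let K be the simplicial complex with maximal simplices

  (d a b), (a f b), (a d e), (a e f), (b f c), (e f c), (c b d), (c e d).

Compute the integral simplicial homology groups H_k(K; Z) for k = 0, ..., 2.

H_0 ≅ Z,  H_1 = 0,  H_2 ≅ Z.

Fix the vertex order a < b < c < d < e < f and write every simplex with vertices in increasing order. Then dim K = 2 and the simplices of K are:

  0-simplices (6): a, b, c, d, e, f
  1-simplices (12): ab, ad, ae, af, bc, bd, bf, cd, ce, cf, de, ef
  2-simplices (8): abd, abf, ade, aef, bcd, bcf, cde, cef

so the chain groups are C_0 ≅ Z^6, C_1 ≅ Z^12, C_2 ≅ Z^8.

∂_1: C_1 → C_0 sends each edge [p,q] (with p < q) to q − p. For instance
  ∂bc = c − b.
The 6×12 boundary matrix has rank 5 and Smith normal form diag(1,1,1,1,1).

∂_2: C_2 → C_1 sends each 2-simplex [p,q,r] to [q,r] − [p,r] + [p,q]. For instance
  ∂bcf = cf − bf + bc,
  ∂abf = bf − af + ab.
As a 12×8 matrix over Z this has rank 7, with invariant factors (1,1,1,1,1,1,1).

From H_k ≅ ker(∂_k) / im(∂_{k+1}) we obtain:

  H_0: rank C_0 − rank ∂_1 = 6 − 5 = 1, and the invariant factors of ∂_1 are all 1, so H_0 ≅ Z.
  H_1: rank ker ∂_1 − rank ∂_2 = (12 − 5) − 7 = 0, and the invariant factors of ∂_2 are all 1, so H_1 ≅ 0.
  H_2: rank ker ∂_2 − rank ∂_3 = (8 − 7) − 0 = 1, and there is no ∂_3, so H_2 ≅ Z.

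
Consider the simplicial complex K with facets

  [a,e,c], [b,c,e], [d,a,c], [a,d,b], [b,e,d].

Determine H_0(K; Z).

H_0 = Z.

K has 5 vertices, 10 edges, 5 triangles.
rank ∂_0 = 0, rank ∂_1 = 4 ⇒ b_0 = 5 − 0 − 4 = 1; all invariant factors of ∂_1 are 1 so no torsion. So H_0 = Z.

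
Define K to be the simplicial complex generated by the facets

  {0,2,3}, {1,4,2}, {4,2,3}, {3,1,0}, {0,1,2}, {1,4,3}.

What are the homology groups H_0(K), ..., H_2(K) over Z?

H_0 ≅ Z,  H_1 = 0,  H_2 ≅ Z.

Fix the vertex order 0 < 1 < 2 < 3 < 4 and write every simplex with vertices in increasing order. Then dim K = 2 and the simplices of K are:

  0-simplices (5): [0], [1], [2], [3], [4]
  1-simplices (9): [0,1], [0,2], [0,3], [1,2], [1,3], [1,4], [2,3], [2,4], [3,4]
  2-simplices (6): [0,1,2], [0,1,3], [0,2,3], [1,2,4], [1,3,4], [2,3,4]

so the chain groups are C_0 ≅ Z^5, C_1 ≅ Z^9, C_2 ≅ Z^6.

Boundary ∂_1: C_1 → C_0 is given by ∂[p,q] = [q] − [p].
The resulting 5×9 matrix has rank 4, and its Smith normal form has invariant factors (1,1,1,1).

∂_2: C_2 → C_1 maps a triangle to the signed sum of its edges. For instance
  ∂[1,2,4] = [2,4] − [1,4] + [1,2],
  ∂[0,1,3] = [1,3] − [0,3] + [0,1].
As a 9×6 matrix over Z this has rank 5, with invariant factors (1,1,1,1,1).

From H_k ≅ ker(∂_k) / im(∂_{k+1}) we obtain:

  H_0: rank C_0 − rank ∂_1 = 5 − 4 = 1, and the invariant factors of ∂_1 are all 1, so H_0 ≅ Z.
  H_1: rank ker ∂_1 − rank ∂_2 = (9 − 4) − 5 = 0, and the invariant factors of ∂_2 are all 1, so H_1 ≅ 0.
  H_2: rank ker ∂_2 − rank ∂_3 = (6 − 5) − 0 = 1, and there is no ∂_3, so H_2 ≅ Z.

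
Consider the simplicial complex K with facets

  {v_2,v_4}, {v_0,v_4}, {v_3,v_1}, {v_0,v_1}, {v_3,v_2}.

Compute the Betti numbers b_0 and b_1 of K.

b_0 = 1, b_1 = 1.

Order the vertices as v_0 < v_1 < v_2 < v_3 < v_4. Listing each simplex with vertices in this order, K has dimension 1 with simplices:

  0-simplices (5): [v_0], [v_1], [v_2], [v_3], [v_4]
  1-simplices (5): [v_0,v_1], [v_0,v_4], [v_1,v_3], [v_2,v_3], [v_2,v_4]

Hence C_0 ≅ Z^5, C_1 ≅ Z^5.

Boundary ∂_1: C_1 → C_0 is given by ∂[p,q] = [q] − [p]. For instance
  ∂[v_2,v_4] = [v_4] − [v_2].
As a 5×5 matrix over Z this has rank 4, with invariant factors (1,1,1,1).

Now H_k = ker ∂_k / im ∂_{k+1}, so:

  H_0: rank C_0 − rank ∂_1 = 5 − 4 = 1, and the invariant factors of ∂_1 are all 1, so H_0 ≅ Z.
  H_1: rank ker ∂_1 − rank ∂_2 = (5 − 4) − 0 = 1, and there is no ∂_2, so H_1 ≅ Z.

As a check, the Euler characteristic is 5 − 5 = 0, which agrees with 1 − 1 = 0.

Hence the Betti numbers are b_0 = 1, b_1 = 1.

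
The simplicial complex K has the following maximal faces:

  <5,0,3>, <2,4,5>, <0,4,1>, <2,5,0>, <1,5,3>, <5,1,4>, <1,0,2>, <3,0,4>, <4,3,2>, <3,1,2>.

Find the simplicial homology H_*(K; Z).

H_0 ≅ Z,  H_1 ≅ Z/2,  H_2 = 0.

Take the total order 0 < 1 < 2 < 3 < 4 < 5 on the vertex set. Then K (dimension 2) consists of the simplices:

  0-simplices (6): [0], [1], [2], [3], [4], [5]
  1-simplices (15): [0,1], [0,2], [0,3], [0,4], [0,5], [1,2], [1,3], [1,4], [1,5], [2,3], [2,4], [2,5], [3,4], [3,5], [4,5]
  2-simplices (10): [0,1,2], [0,1,4], [0,2,5], [0,3,4], [0,3,5], [1,2,3], [1,3,5], [1,4,5], [2,3,4], [2,4,5]

so the chain groups are C_0 ≅ Z^6, C_1 ≅ Z^15, C_2 ≅ Z^10.

∂_1: C_1 → C_0 maps an edge to its endpoints' difference, ∂[p,q] = q − p. For instance
  ∂[0,3] = [3] − [0].
The 6×15 boundary matrix has rank 5 and Smith normal form diag(1,1,1,1,1).

∂_2: C_2 → C_1 acts by ∂[p,q,r] = [q,r] − [p,r] + [p,q]. For instance
  ∂[2,3,4] = [3,4] − [2,4] + [2,3],
  ∂[0,1,2] = [1,2] − [0,2] + [0,1].
As a 15×10 matrix over Z this has rank 10, with invariant factors (1,1,1,1,1,1,1,1,1,2).

Reading off H_k = ker ∂_k / im ∂_{k+1}:

  H_0: rank C_0 − rank ∂_1 = 6 − 5 = 1, and the invariant factors of ∂_1 are all 1, so H_0 = Z.
  H_1: rank ker ∂_1 − rank ∂_2 = (15 − 5) − 10 = 0, and ∂_2 has invariant factor 2 > 1, so H_1 = Z/2.
  H_2: rank ker ∂_2 − rank ∂_3 = (10 − 10) − 0 = 0, and there is no ∂_3, so H_2 = 0.

(K is a triangulation of the real projective plane RP^2.)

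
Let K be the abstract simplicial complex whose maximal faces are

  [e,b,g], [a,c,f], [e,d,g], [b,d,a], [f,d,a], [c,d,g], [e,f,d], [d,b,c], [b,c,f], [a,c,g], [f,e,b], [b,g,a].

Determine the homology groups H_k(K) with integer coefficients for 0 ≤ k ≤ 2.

H_0 ≅ Z,  H_1 ≅ Z/2,  H_2 = 0.

We work with the vertex ordering a < b < c < d < e < f < g. The simplices of K, each written with vertices in increasing order, are:

  0-simplices (7): a, b, c, d, e, f, g
  1-simplices (18): ab, ac, ad, af, ag, bc, bd, be, bf, bg, cd, cf, cg, de, df, dg, ef, eg
  2-simplices (12): abd, abg, acf, acg, adf, bcd, bcf, bef, beg, cdg, def, deg

giving chain groups C_0 ≅ Z^7, C_1 ≅ Z^18, C_2 ≅ Z^12.

∂_1: C_1 → C_0 sends each edge [p,q] (with p < q) to q − p.
This gives a 7×18 integer matrix of rank 6; reducing to Smith normal form yields diagonal entries (1,1,1,1,1,1).

Boundary ∂_2: C_2 → C_1 sends each 2-simplex [p,q,r] to [q,r] − [p,r] + [p,q]. For instance
  ∂abd = bd − ad + ab,
  ∂bcd = cd − bd + bc.
This gives a 18×12 integer matrix of rank 12; reducing to Smith normal form yields diagonal entries (1,1,1,1,1,1,1,1,1,1,1,2).

Reading off H_k = ker ∂_k / im ∂_{k+1}:

  H_0: rank C_0 − rank ∂_1 = 7 − 6 = 1, and the invariant factors of ∂_1 are all 1, so H_0 ≅ Z.
  H_1: rank ker ∂_1 − rank ∂_2 = (18 − 6) − 12 = 0, and ∂_2 has invariant factor 2 > 1, so H_1 ≅ Z/2.
  H_2: rank ker ∂_2 − rank ∂_3 = (12 − 12) − 0 = 0, and there is no ∂_3, so H_2 ≅ 0.

(K is a triangulation of the real projective plane RP^2.)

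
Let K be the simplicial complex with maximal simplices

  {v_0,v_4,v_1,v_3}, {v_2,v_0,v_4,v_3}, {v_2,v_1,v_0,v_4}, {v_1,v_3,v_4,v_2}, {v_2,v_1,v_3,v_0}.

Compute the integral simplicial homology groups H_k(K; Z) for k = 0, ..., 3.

Take the total order v_0 < v_1 < v_2 < v_3 < v_4 on the vertex set. Then K (dimension 3) consists of the simplices:

  0-simplices (5): [v_0], [v_1], [v_2], [v_3], [v_4]
  1-simplices (10): [v_0,v_1], [v_0,v_2], [v_0,v_3], [v_0,v_4], [v_1,v_2], [v_1,v_3], [v_1,v_4], [v_2,v_3], [v_2,v_4], [v_3,v_4]
  2-simplices (10): [v_0,v_1,v_2], [v_0,v_1,v_3], [v_0,v_1,v_4], [v_0,v_2,v_3], [v_0,v_2,v_4], [v_0,v_3,v_4], [v_1,v_2,v_3], [v_1,v_2,v_4], [v_1,v_3,v_4], [v_2,v_3,v_4]
  3-simplices (5): [v_0,v_1,v_2,v_3], [v_0,v_1,v_2,v_4], [v_0,v_1,v_3,v_4], [v_0,v_2,v_3,v_4], [v_1,v_2,v_3,v_4]

so the chain groups are C_0 ≅ Z^5, C_1 ≅ Z^10, C_2 ≅ Z^10, C_3 ≅ Z^5.

Boundary ∂_1: C_1 → C_0 is given by ∂[p,q] = [q] − [p]. For instance
  ∂[v_1,v_3] = [v_3] − [v_1].
This gives a 5×10 integer matrix of rank 4; reducing to Smith normal form yields diagonal entries (1,1,1,1).

∂_2: C_2 → C_1 sends each 2-simplex [p,q,r] to [q,r] − [p,r] + [p,q]. For instance
  ∂[v_0,v_2,v_3] = [v_2,v_3] − [v_0,v_3] + [v_0,v_2],
  ∂[v_0,v_1,v_3] = [v_1,v_3] − [v_0,v_3] + [v_0,v_1].
As a 10×10 matrix over Z this has rank 6, with invariant factors (1,1,1,1,1,1).

∂_3: C_3 → C_2 sends each 3-simplex σ to the alternating sum Σ_i (−1)^i (σ with its i-th vertex removed). For instance
  ∂[v_1,v_2,v_3,v_4] = [v_2,v_3,v_4] − [v_1,v_3,v_4] + [v_1,v_2,v_4] − [v_1,v_2,v_3],
  ∂[v_0,v_1,v_3,v_4] = [v_1,v_3,v_4] − [v_0,v_3,v_4] + [v_0,v_1,v_4] − [v_0,v_1,v_3].
The resulting 10×5 matrix has rank 4, and its Smith normal form has invariant factors (1,1,1,1).

Reading off H_k = ker ∂_k / im ∂_{k+1}:

  H_0: rank C_0 − rank ∂_1 = 5 − 4 = 1, and the invariant factors of ∂_1 are all 1, so H_0 = Z.
  H_1: rank ker ∂_1 − rank ∂_2 = (10 − 4) − 6 = 0, and the invariant factors of ∂_2 are all 1, so H_1 = 0.
  H_2: rank ker ∂_2 − rank ∂_3 = (10 − 6) − 4 = 0, and the invariant factors of ∂_3 are all 1, so H_2 = 0.
  H_3: rank ker ∂_3 − rank ∂_4 = (5 − 4) − 0 = 1, and there is no ∂_4, so H_3 = Z.

As a check, the Euler characteristic is 5 − 10 + 10 − 5 = 0, which agrees with 1 − 0 + 0 − 1 = 0.
(K is a triangulation of the 3-sphere S^3.)

H_0 ≅ Z,  H_1 = 0,  H_2 = 0,  H_3 ≅ Z.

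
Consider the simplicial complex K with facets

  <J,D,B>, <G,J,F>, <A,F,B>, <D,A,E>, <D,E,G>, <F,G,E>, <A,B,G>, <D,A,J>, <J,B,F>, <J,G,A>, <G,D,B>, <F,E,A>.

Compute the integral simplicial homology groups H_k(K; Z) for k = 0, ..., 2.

Take the total order A < B < D < E < F < G < J on the vertex set. Then K (dimension 2) consists of the simplices:

  0-simplices (7): A, B, D, E, F, G, J
  1-simplices (18): AB, AD, AE, AF, AG, AJ, BD, BF, BG, BJ, DE, DG, DJ, EF, EG, FG, FJ, GJ
  2-simplices (12): ABF, ABG, ADE, ADJ, AEF, AGJ, BDG, BDJ, BFJ, DEG, EFG, FGJ

Hence C_0 ≅ Z^7, C_1 ≅ Z^18, C_2 ≅ Z^12.

The boundary map ∂_1: C_1 → C_0 sends each edge [p,q] (with p < q) to q − p. For instance
  ∂FG = G − F.
The resulting 7×18 matrix has rank 6, and its Smith normal form has invariant factors (1,1,1,1,1,1).

Boundary ∂_2: C_2 → C_1 acts by ∂[p,q,r] = [q,r] − [p,r] + [p,q]. For instance
  ∂DEG = EG − DG + DE,
  ∂ADJ = DJ − AJ + AD.
The resulting 18×12 matrix has rank 12, and its Smith normal form has invariant factors (1,1,1,1,1,1,1,1,1,1,1,2).

Reading off H_k = ker ∂_k / im ∂_{k+1}:

  H_0: rank C_0 − rank ∂_1 = 7 − 6 = 1, and the invariant factors of ∂_1 are all 1, so H_0 = Z.
  H_1: rank ker ∂_1 − rank ∂_2 = (18 − 6) − 12 = 0, and ∂_2 has invariant factor 2 > 1, so H_1 = Z/2.
  H_2: rank ker ∂_2 − rank ∂_3 = (12 − 12) − 0 = 0, and there is no ∂_3, so H_2 = 0.

H_0 = Z,  H_1 = Z/2,  H_2 = 0.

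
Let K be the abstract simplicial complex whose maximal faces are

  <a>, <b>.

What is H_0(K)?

H_0 ≅ Z^2.

Take the total order a < b on the vertex set. Then K (dimension 0) consists of the simplices:

  0-simplices (2): a, b

Hence C_0 ≅ Z^2.

Computing H_k = (kernel of ∂_k) / (image of ∂_{k+1}):

  H_0: rank C_0 − rank ∂_1 = 2 − 0 = 2, and there is no ∂_1, so H_0 = Z^2.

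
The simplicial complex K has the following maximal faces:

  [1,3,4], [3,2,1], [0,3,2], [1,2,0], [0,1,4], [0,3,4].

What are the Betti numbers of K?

K has 5 vertices, 9 edges, 6 triangles.
rank ∂_0 = 0, rank ∂_1 = 4 ⇒ b_0 = 5 − 0 − 4 = 1; all invariant factors of ∂_1 are 1 so no torsion. So H_0 ≅ Z.
rank ∂_1 = 4, rank ∂_2 = 5 ⇒ b_1 = 9 − 4 − 5 = 0; all invariant factors of ∂_2 are 1 so no torsion. So H_1 ≅ 0.
rank ∂_2 = 5, rank ∂_3 = 0 ⇒ b_2 = 6 − 5 − 0 = 1. So H_2 ≅ Z.

b_0 = 1, b_1 = 0, b_2 = 1.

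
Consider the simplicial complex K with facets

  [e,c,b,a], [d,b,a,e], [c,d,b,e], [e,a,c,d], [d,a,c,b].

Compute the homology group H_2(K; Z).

Take the total order a < b < c < d < e on the vertex set. Then K (dimension 3) consists of the simplices:

  0-simplices (5): a, b, c, d, e
  1-simplices (10): ab, ac, ad, ae, bc, bd, be, cd, ce, de
  2-simplices (10): abc, abd, abe, acd, ace, ade, bcd, bce, bde, cde
  3-simplices (5): abcd, abce, abde, acde, bcde

so the chain groups are C_0 ≅ Z^5, C_1 ≅ Z^10, C_2 ≅ Z^10, C_3 ≅ Z^5.

The boundary map ∂_1: C_1 → C_0 is given by ∂[p,q] = [q] − [p]. For instance
  ∂bd = d − b.
The 5×10 boundary matrix has rank 4 and Smith normal form diag(1,1,1,1).

The boundary map ∂_2: C_2 → C_1 maps a triangle to the signed sum of its edges. For instance
  ∂abe = be − ae + ab,
  ∂abc = bc − ac + ab.
As a 10×10 matrix over Z this has rank 6, with invariant factors (1,1,1,1,1,1).

Boundary ∂_3: C_3 → C_2 sends each 3-simplex σ to the alternating sum Σ_i (−1)^i (σ with its i-th vertex removed). For instance
  ∂abde = bde − ade + abe − abd,
  ∂abcd = bcd − acd + abd − abc.
The 10×5 boundary matrix has rank 4 and Smith normal form diag(1,1,1,1).

Computing H_k = (kernel of ∂_k) / (image of ∂_{k+1}):

  H_2: rank ker ∂_2 − rank ∂_3 = (10 − 6) − 4 = 0, and the invariant factors of ∂_3 are all 1, so H_2 ≅ 0.

H_2 = 0.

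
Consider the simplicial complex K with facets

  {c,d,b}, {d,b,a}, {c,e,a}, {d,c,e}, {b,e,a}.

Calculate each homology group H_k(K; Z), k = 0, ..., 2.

H_0 ≅ Z,  H_1 ≅ Z,  H_2 = 0.

We work with the vertex ordering a < b < c < d < e. The simplices of K, each written with vertices in increasing order, are:

  0-simplices (5): a, b, c, d, e
  1-simplices (10): ab, ac, ad, ae, bc, bd, be, cd, ce, de
  2-simplices (5): abd, abe, ace, bcd, cde

giving chain groups C_0 ≅ Z^5, C_1 ≅ Z^10, C_2 ≅ Z^5.

The boundary map ∂_1: C_1 → C_0 sends each edge [p,q] (with p < q) to q − p.
The resulting 5×10 matrix has rank 4, and its Smith normal form has invariant factors (1,1,1,1).

∂_2: C_2 → C_1 sends each 2-simplex [p,q,r] to [q,r] − [p,r] + [p,q]. For instance
  ∂abd = bd − ad + ab,
  ∂bcd = cd − bd + bc.
The 10×5 boundary matrix has rank 5 and Smith normal form diag(1,1,1,1,1).

Computing H_k = (kernel of ∂_k) / (image of ∂_{k+1}):

  H_0: rank C_0 − rank ∂_1 = 5 − 4 = 1, and the invariant factors of ∂_1 are all 1, so H_0 ≅ Z.
  H_1: rank ker ∂_1 − rank ∂_2 = (10 − 4) − 5 = 1, and the invariant factors of ∂_2 are all 1, so H_1 ≅ Z.
  H_2: rank ker ∂_2 − rank ∂_3 = (5 − 5) − 0 = 0, and there is no ∂_3, so H_2 ≅ 0.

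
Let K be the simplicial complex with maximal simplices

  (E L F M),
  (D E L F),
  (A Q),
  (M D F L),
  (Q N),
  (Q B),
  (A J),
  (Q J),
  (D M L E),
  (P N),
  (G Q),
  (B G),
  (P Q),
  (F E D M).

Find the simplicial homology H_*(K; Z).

H_0 = Z^2,  H_1 = Z^3,  H_2 = 0,  H_3 = Z.

K has 12 vertices, 19 edges, 10 triangles, 5 3-simplices.
rank ∂_0 = 0, rank ∂_1 = 10 ⇒ b_0 = 12 − 0 − 10 = 2; all invariant factors of ∂_1 are 1 so no torsion. So H_0 = Z^2.
rank ∂_1 = 10, rank ∂_2 = 6 ⇒ b_1 = 19 − 10 − 6 = 3; all invariant factors of ∂_2 are 1 so no torsion. So H_1 = Z^3.
rank ∂_2 = 6, rank ∂_3 = 4 ⇒ b_2 = 10 − 6 − 4 = 0; all invariant factors of ∂_3 are 1 so no torsion. So H_2 = 0.
rank ∂_3 = 4, rank ∂_4 = 0 ⇒ b_3 = 5 − 4 − 0 = 1. So H_3 = Z.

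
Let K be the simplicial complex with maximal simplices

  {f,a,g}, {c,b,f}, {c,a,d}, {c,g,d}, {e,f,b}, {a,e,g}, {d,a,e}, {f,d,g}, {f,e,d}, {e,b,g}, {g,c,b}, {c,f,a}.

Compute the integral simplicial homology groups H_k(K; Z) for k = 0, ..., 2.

Fix the vertex order a < b < c < d < e < f < g and write every simplex with vertices in increasing order. Then dim K = 2 and the simplices of K are:

  0-simplices (7): a, b, c, d, e, f, g
  1-simplices (18): ac, ad, ae, af, ag, bc, be, bf, bg, cd, cf, cg, de, df, dg, ef, eg, fg
  2-simplices (12): acd, acf, ade, aeg, afg, bcf, bcg, bef, beg, cdg, def, dfg

so the chain groups are C_0 ≅ Z^7, C_1 ≅ Z^18, C_2 ≅ Z^12.

∂_1: C_1 → C_0 maps an edge to its endpoints' difference, ∂[p,q] = q − p. For instance
  ∂bg = g − b.
This gives a 7×18 integer matrix of rank 6; reducing to Smith normal form yields diagonal entries (1,1,1,1,1,1).

Boundary ∂_2: C_2 → C_1 sends each 2-simplex [p,q,r] to [q,r] − [p,r] + [p,q]. For instance
  ∂acd = cd − ad + ac,
  ∂ade = de − ae + ad.
The resulting 18×12 matrix has rank 12, and its Smith normal form has invariant factors (1,1,1,1,1,1,1,1,1,1,1,2).

From H_k ≅ ker(∂_k) / im(∂_{k+1}) we obtain:

  H_0: rank C_0 − rank ∂_1 = 7 − 6 = 1, and the invariant factors of ∂_1 are all 1, so H_0 = Z.
  H_1: rank ker ∂_1 − rank ∂_2 = (18 − 6) − 12 = 0, and ∂_2 has invariant factor 2 > 1, so H_1 = Z/2Z.
  H_2: rank ker ∂_2 − rank ∂_3 = (12 − 12) − 0 = 0, and there is no ∂_3, so H_2 = 0.

H_0 ≅ Z,  H_1 ≅ Z/2Z,  H_2 = 0.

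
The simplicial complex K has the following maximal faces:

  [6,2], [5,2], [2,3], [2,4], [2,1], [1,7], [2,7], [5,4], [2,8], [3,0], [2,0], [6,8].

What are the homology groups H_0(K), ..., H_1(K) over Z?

Fix the vertex order 0 < 1 < 2 < 3 < 4 < 5 < 6 < 7 < 8 and write every simplex with vertices in increasing order. Then dim K = 1 and the simplices of K are:

  0-simplices (9): [0], [1], [2], [3], [4], [5], [6], [7], [8]
  1-simplices (12): [0,2], [0,3], [1,2], [1,7], [2,3], [2,4], [2,5], [2,6], [2,7], [2,8], [4,5], [6,8]

so the chain groups are C_0 ≅ Z^9, C_1 ≅ Z^12.

Boundary ∂_1: C_1 → C_0 sends each edge [p,q] (with p < q) to q − p. For instance
  ∂[2,8] = [8] − [2].
As a 9×12 matrix over Z this has rank 8, with invariant factors (1,1,1,1,1,1,1,1).

Computing H_k = (kernel of ∂_k) / (image of ∂_{k+1}):

  H_0: rank C_0 − rank ∂_1 = 9 − 8 = 1, and the invariant factors of ∂_1 are all 1, so H_0 ≅ Z.
  H_1: rank ker ∂_1 − rank ∂_2 = (12 − 8) − 0 = 4, and there is no ∂_2, so H_1 ≅ Z^4.

As a check, the Euler characteristic is 9 − 12 = -3, which agrees with 1 − 4 = -3.
(K is a triangulation of a wedge of 4 circles.)

H_0 ≅ Z,  H_1 ≅ Z^4.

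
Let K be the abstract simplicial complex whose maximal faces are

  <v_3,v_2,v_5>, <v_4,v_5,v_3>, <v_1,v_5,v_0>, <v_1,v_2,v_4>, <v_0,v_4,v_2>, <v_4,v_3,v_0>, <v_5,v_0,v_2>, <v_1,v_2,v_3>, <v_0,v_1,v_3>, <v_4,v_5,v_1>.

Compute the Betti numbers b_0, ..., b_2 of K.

b_0 = 1, b_1 = 0, b_2 = 0.

We work with the vertex ordering v_0 < v_1 < v_2 < v_3 < v_4 < v_5. The simplices of K, each written with vertices in increasing order, are:

  0-simplices (6): [v_0], [v_1], [v_2], [v_3], [v_4], [v_5]
  1-simplices (15): (15 of them)
  2-simplices (10): [v_0,v_1,v_3], [v_0,v_1,v_5], [v_0,v_2,v_4], [v_0,v_2,v_5], [v_0,v_3,v_4], [v_1,v_2,v_3], [v_1,v_2,v_4], [v_1,v_4,v_5], [v_2,v_3,v_5], [v_3,v_4,v_5]

so the chain groups are C_0 ≅ Z^6, C_1 ≅ Z^15, C_2 ≅ Z^10.

∂_1: C_1 → C_0 sends each edge [p,q] (with p < q) to q − p.
This gives a 6×15 integer matrix of rank 5; reducing to Smith normal form yields diagonal entries (1,1,1,1,1).

∂_2: C_2 → C_1 sends each 2-simplex [p,q,r] to [q,r] − [p,r] + [p,q]. For instance
  ∂[v_1,v_2,v_4] = [v_2,v_4] − [v_1,v_4] + [v_1,v_2],
  ∂[v_2,v_3,v_5] = [v_3,v_5] − [v_2,v_5] + [v_2,v_3].
As a 15×10 matrix over Z this has rank 10, with invariant factors (1,1,1,1,1,1,1,1,1,2).

Now H_k = ker ∂_k / im ∂_{k+1}, so:

  H_0: rank C_0 − rank ∂_1 = 6 − 5 = 1, and the invariant factors of ∂_1 are all 1, so H_0 ≅ Z.
  H_1: rank ker ∂_1 − rank ∂_2 = (15 − 5) − 10 = 0, and ∂_2 has invariant factor 2 > 1, so H_1 ≅ Z_2.
  H_2: rank ker ∂_2 − rank ∂_3 = (10 − 10) − 0 = 0, and there is no ∂_3, so H_2 ≅ 0.

As a check, the Euler characteristic is 6 − 15 + 10 = 1, which agrees with 1 − 0 + 0 = 1.
(K is a triangulation of the real projective plane RP^2.)

Hence the Betti numbers are b_0 = 1, b_1 = 0, b_2 = 0.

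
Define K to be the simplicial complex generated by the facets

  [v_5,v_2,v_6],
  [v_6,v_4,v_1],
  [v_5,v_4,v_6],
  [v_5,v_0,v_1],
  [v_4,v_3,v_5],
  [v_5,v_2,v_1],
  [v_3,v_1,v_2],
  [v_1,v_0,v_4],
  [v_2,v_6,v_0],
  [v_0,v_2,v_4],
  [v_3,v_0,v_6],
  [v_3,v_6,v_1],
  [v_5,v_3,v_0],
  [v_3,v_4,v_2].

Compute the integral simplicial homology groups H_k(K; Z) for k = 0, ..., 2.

H_0 ≅ Z,  H_1 ≅ Z^2,  H_2 ≅ Z.

Take the total order v_0 < v_1 < v_2 < v_3 < v_4 < v_5 < v_6 on the vertex set. Then K (dimension 2) consists of the simplices:

  0-simplices (7): [v_0], [v_1], [v_2], [v_3], [v_4], [v_5], [v_6]
  1-simplices (21): (21 of them)
  2-simplices (14): (14 of them)

giving chain groups C_0 ≅ Z^7, C_1 ≅ Z^21, C_2 ≅ Z^14.

The boundary map ∂_1: C_1 → C_0 maps an edge to its endpoints' difference, ∂[p,q] = q − p. For instance
  ∂[v_3,v_4] = [v_4] − [v_3].
This gives a 7×21 integer matrix of rank 6; reducing to Smith normal form yields diagonal entries (1,1,1,1,1,1).

The boundary map ∂_2: C_2 → C_1 sends each 2-simplex [p,q,r] to [q,r] − [p,r] + [p,q]. For instance
  ∂[v_2,v_3,v_4] = [v_3,v_4] − [v_2,v_4] + [v_2,v_3],
  ∂[v_1,v_2,v_3] = [v_2,v_3] − [v_1,v_3] + [v_1,v_2].
The resulting 21×14 matrix has rank 13, and its Smith normal form has invariant factors (1,1,1,1,1,1,1,1,1,1,1,1,1).

Computing H_k = (kernel of ∂_k) / (image of ∂_{k+1}):

  H_0: rank C_0 − rank ∂_1 = 7 − 6 = 1, and the invariant factors of ∂_1 are all 1, so H_0 ≅ Z.
  H_1: rank ker ∂_1 − rank ∂_2 = (21 − 6) − 13 = 2, and the invariant factors of ∂_2 are all 1, so H_1 ≅ Z^2.
  H_2: rank ker ∂_2 − rank ∂_3 = (14 − 13) − 0 = 1, and there is no ∂_3, so H_2 ≅ Z.

As a check, the Euler characteristic is 7 − 21 + 14 = 0, which agrees with 1 − 2 + 1 = 0.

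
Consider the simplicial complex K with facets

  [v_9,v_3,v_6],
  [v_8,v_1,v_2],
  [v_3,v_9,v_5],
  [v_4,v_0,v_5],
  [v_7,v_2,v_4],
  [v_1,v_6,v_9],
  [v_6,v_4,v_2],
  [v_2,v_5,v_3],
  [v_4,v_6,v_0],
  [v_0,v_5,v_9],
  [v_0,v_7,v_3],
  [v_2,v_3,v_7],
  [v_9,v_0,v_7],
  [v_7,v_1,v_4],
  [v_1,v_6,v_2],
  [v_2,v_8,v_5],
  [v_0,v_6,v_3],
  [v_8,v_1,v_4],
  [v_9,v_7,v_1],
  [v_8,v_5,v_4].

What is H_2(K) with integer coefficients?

Take the total order v_0 < v_1 < v_2 < v_3 < v_4 < v_5 < v_6 < v_7 < v_8 < v_9 on the vertex set. Then K (dimension 2) consists of the simplices:

  0-simplices (10): [v_0], [v_1], [v_2], [v_3], [v_4], [v_5], [v_6], [v_7], [v_8], [v_9]
  1-simplices (30): (30 of them)
  2-simplices (20): (20 of them)

so the chain groups are C_0 ≅ Z^10, C_1 ≅ Z^30, C_2 ≅ Z^20.

∂_1: C_1 → C_0 sends each edge [p,q] (with p < q) to q − p. For instance
  ∂[v_2,v_8] = [v_8] − [v_2].
As a 10×30 matrix over Z this has rank 9, with invariant factors (1,1,1,1,1,1,1,1,1).

The boundary map ∂_2: C_2 → C_1 sends each 2-simplex [p,q,r] to [q,r] − [p,r] + [p,q]. For instance
  ∂[v_2,v_5,v_8] = [v_5,v_8] − [v_2,v_8] + [v_2,v_5],
  ∂[v_0,v_3,v_6] = [v_3,v_6] − [v_0,v_6] + [v_0,v_3].
This gives a 30×20 integer matrix of rank 20; reducing to Smith normal form yields diagonal entries (1,1,1,1,1,1,1,1,1,1,1,1,1,1,1,1,1,1,1,2).

Reading off H_k = ker ∂_k / im ∂_{k+1}:

  H_2: rank ker ∂_2 − rank ∂_3 = (20 − 20) − 0 = 0, and there is no ∂_3, so H_2 ≅ 0.

H_2 ≅ 0.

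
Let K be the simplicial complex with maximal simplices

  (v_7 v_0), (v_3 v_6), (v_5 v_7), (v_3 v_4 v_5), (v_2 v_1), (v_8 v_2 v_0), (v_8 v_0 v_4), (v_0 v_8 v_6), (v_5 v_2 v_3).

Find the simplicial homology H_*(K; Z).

Take the total order v_0 < v_1 < v_2 < v_3 < v_4 < v_5 < v_6 < v_7 < v_8 on the vertex set. Then K (dimension 2) consists of the simplices:

  0-simplices (9): [v_0], [v_1], [v_2], [v_3], [v_4], [v_5], [v_6], [v_7], [v_8]
  1-simplices (16): (16 of them)
  2-simplices (5): [v_0,v_2,v_8], [v_0,v_4,v_8], [v_0,v_6,v_8], [v_2,v_3,v_5], [v_3,v_4,v_5]

Hence C_0 ≅ Z^9, C_1 ≅ Z^16, C_2 ≅ Z^5.

Boundary ∂_1: C_1 → C_0 maps an edge to its endpoints' difference, ∂[p,q] = q − p. For instance
  ∂[v_5,v_7] = [v_7] − [v_5].
This gives a 9×16 integer matrix of rank 8; reducing to Smith normal form yields diagonal entries (1,1,1,1,1,1,1,1).

Boundary ∂_2: C_2 → C_1 maps a triangle to the signed sum of its edges. For instance
  ∂[v_0,v_6,v_8] = [v_6,v_8] − [v_0,v_8] + [v_0,v_6],
  ∂[v_3,v_4,v_5] = [v_4,v_5] − [v_3,v_5] + [v_3,v_4].
The 16×5 boundary matrix has rank 5 and Smith normal form diag(1,1,1,1,1).

Reading off H_k = ker ∂_k / im ∂_{k+1}:

  H_0: rank C_0 − rank ∂_1 = 9 − 8 = 1, and the invariant factors of ∂_1 are all 1, so H_0 = Z.
  H_1: rank ker ∂_1 − rank ∂_2 = (16 − 8) − 5 = 3, and the invariant factors of ∂_2 are all 1, so H_1 = Z^3.
  H_2: rank ker ∂_2 − rank ∂_3 = (5 − 5) − 0 = 0, and there is no ∂_3, so H_2 = 0.

H_0 = Z,  H_1 = Z^3,  H_2 = 0.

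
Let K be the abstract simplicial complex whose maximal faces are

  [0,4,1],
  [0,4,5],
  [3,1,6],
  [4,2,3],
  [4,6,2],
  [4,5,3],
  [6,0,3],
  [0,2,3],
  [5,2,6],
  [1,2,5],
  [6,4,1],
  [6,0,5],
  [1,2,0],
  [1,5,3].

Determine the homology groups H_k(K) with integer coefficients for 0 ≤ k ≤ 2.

Fix the vertex order 0 < 1 < 2 < 3 < 4 < 5 < 6 and write every simplex with vertices in increasing order. Then dim K = 2 and the simplices of K are:

  0-simplices (7): [0], [1], [2], [3], [4], [5], [6]
  1-simplices (21): [0,1], [0,2], [0,3], [0,4], [0,5], [0,6], [1,2], [1,3], [1,4], [1,5], [1,6], [2,3], [2,4], [2,5], [2,6], [3,4], [3,5], [3,6], [4,5], [4,6], [5,6]
  2-simplices (14): [0,1,2], [0,1,4], [0,2,3], [0,3,6], [0,4,5], [0,5,6], [1,2,5], [1,3,5], [1,3,6], [1,4,6], [2,3,4], [2,4,6], [2,5,6], [3,4,5]

giving chain groups C_0 ≅ Z^7, C_1 ≅ Z^21, C_2 ≅ Z^14.

Boundary ∂_1: C_1 → C_0 maps an edge to its endpoints' difference, ∂[p,q] = q − p. For instance
  ∂[0,2] = [2] − [0].
The resulting 7×21 matrix has rank 6, and its Smith normal form has invariant factors (1,1,1,1,1,1).

Boundary ∂_2: C_2 → C_1 acts by ∂[p,q,r] = [q,r] − [p,r] + [p,q]. For instance
  ∂[1,3,6] = [3,6] − [1,6] + [1,3],
  ∂[0,5,6] = [5,6] − [0,6] + [0,5].
As a 21×14 matrix over Z this has rank 13, with invariant factors (1,1,1,1,1,1,1,1,1,1,1,1,1).

Reading off H_k = ker ∂_k / im ∂_{k+1}:

  H_0: rank C_0 − rank ∂_1 = 7 − 6 = 1, and the invariant factors of ∂_1 are all 1, so H_0 ≅ Z.
  H_1: rank ker ∂_1 − rank ∂_2 = (21 − 6) − 13 = 2, and the invariant factors of ∂_2 are all 1, so H_1 ≅ Z^2.
  H_2: rank ker ∂_2 − rank ∂_3 = (14 − 13) − 0 = 1, and there is no ∂_3, so H_2 ≅ Z.

H_0 ≅ Z,  H_1 ≅ Z^2,  H_2 ≅ Z.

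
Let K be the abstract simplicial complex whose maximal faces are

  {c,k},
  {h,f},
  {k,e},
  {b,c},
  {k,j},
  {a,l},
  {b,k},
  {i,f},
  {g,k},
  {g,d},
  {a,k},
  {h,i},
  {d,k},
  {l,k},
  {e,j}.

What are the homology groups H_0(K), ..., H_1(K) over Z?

H_0 ≅ Z^2,  H_1 ≅ Z^5.

Take the total order a < b < c < d < e < f < g < h < i < j < k < l on the vertex set. Then K (dimension 1) consists of the simplices:

  0-simplices (12): a, b, c, d, e, f, g, h, i, j, k, l
  1-simplices (15): ak, al, bc, bk, ck, dg, dk, ej, ek, fh, fi, gk, hi, jk, kl

Hence C_0 ≅ Z^12, C_1 ≅ Z^15.

Boundary ∂_1: C_1 → C_0 is given by ∂[p,q] = [q] − [p]. For instance
  ∂ak = k − a.
The resulting 12×15 matrix has rank 10, and its Smith normal form has invariant factors (1,1,1,1,1,1,1,1,1,1).

From H_k ≅ ker(∂_k) / im(∂_{k+1}) we obtain:

  H_0: rank C_0 − rank ∂_1 = 12 − 10 = 2, and the invariant factors of ∂_1 are all 1, so H_0 ≅ Z^2.
  H_1: rank ker ∂_1 − rank ∂_2 = (15 − 10) − 0 = 5, and there is no ∂_2, so H_1 ≅ Z^5.

As a check, the Euler characteristic is 12 − 15 = -3, which agrees with 2 − 5 = -3.
(K is a triangulation of the disjoint union of a wedge of 4 circles and the circle S^1.)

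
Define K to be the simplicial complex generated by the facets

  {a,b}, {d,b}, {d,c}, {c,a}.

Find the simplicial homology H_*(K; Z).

Fix the vertex order a < b < c < d and write every simplex with vertices in increasing order. Then dim K = 1 and the simplices of K are:

  0-simplices (4): a, b, c, d
  1-simplices (4): ab, ac, bd, cd

so the chain groups are C_0 ≅ Z^4, C_1 ≅ Z^4.

∂_1: C_1 → C_0 maps an edge to its endpoints' difference, ∂[p,q] = q − p.
The 4×4 boundary matrix has rank 3 and Smith normal form diag(1,1,1).

Now H_k = ker ∂_k / im ∂_{k+1}, so:

  H_0: rank C_0 − rank ∂_1 = 4 − 3 = 1, and the invariant factors of ∂_1 are all 1, so H_0 = Z.
  H_1: rank ker ∂_1 − rank ∂_2 = (4 − 3) − 0 = 1, and there is no ∂_2, so H_1 = Z.

As a check, the Euler characteristic is 4 − 4 = 0, which agrees with 1 − 1 = 0.

H_0 = Z,  H_1 = Z.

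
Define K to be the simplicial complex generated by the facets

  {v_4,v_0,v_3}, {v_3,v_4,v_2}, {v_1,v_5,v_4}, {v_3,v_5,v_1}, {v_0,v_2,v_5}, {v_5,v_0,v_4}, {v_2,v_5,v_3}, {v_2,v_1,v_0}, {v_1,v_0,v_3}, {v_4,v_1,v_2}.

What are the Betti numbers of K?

K has 6 vertices, 15 edges, 10 triangles.
rank ∂_0 = 0, rank ∂_1 = 5 ⇒ b_0 = 6 − 0 − 5 = 1; all invariant factors of ∂_1 are 1 so no torsion. So H_0 ≅ Z.
rank ∂_1 = 5, rank ∂_2 = 10 ⇒ b_1 = 15 − 5 − 10 = 0; ∂_2 has invariant factor(s) [2] giving torsion. So H_1 ≅ Z_2.
rank ∂_2 = 10, rank ∂_3 = 0 ⇒ b_2 = 10 − 10 − 0 = 0. So H_2 ≅ 0.

b_0 = 1, b_1 = 0, b_2 = 0.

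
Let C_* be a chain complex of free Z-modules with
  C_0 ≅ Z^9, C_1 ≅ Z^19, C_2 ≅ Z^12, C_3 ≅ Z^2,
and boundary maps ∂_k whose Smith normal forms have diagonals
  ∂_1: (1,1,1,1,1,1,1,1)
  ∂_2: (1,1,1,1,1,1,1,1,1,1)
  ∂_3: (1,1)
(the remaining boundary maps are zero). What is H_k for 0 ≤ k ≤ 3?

H_0 = Z,  H_1 = Z,  H_2 = 0,  H_3 = 0.

H_0: b_0 = 9 − 0 − 8 = 1; torsion from ∂_1 factors > 1: none. So H_0 = Z.
H_1: b_1 = 19 − 8 − 10 = 1; torsion from ∂_2 factors > 1: none. So H_1 = Z.
H_2: b_2 = 12 − 10 − 2 = 0; torsion from ∂_3 factors > 1: none. So H_2 = 0.
H_3: b_3 = 2 − 2 − 0 = 0; torsion from ∂_4 factors > 1: none. So H_3 = 0.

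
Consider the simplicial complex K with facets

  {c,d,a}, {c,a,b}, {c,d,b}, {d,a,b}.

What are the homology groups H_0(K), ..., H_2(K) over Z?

We work with the vertex ordering a < b < c < d. The simplices of K, each written with vertices in increasing order, are:

  0-simplices (4): a, b, c, d
  1-simplices (6): ab, ac, ad, bc, bd, cd
  2-simplices (4): abc, abd, acd, bcd

so the chain groups are C_0 ≅ Z^4, C_1 ≅ Z^6, C_2 ≅ Z^4.

Boundary ∂_1: C_1 → C_0 sends each edge [p,q] (with p < q) to q − p.
The resulting 4×6 matrix has rank 3, and its Smith normal form has invariant factors (1,1,1).

Boundary ∂_2: C_2 → C_1 maps a triangle to the signed sum of its edges. For instance
  ∂abd = bd − ad + ab,
  ∂acd = cd − ad + ac.
As a 6×4 matrix over Z this has rank 3, with invariant factors (1,1,1).

Now H_k = ker ∂_k / im ∂_{k+1}, so:

  H_0: rank C_0 − rank ∂_1 = 4 − 3 = 1, and the invariant factors of ∂_1 are all 1, so H_0 ≅ Z.
  H_1: rank ker ∂_1 − rank ∂_2 = (6 − 3) − 3 = 0, and the invariant factors of ∂_2 are all 1, so H_1 ≅ 0.
  H_2: rank ker ∂_2 − rank ∂_3 = (4 − 3) − 0 = 1, and there is no ∂_3, so H_2 ≅ Z.

As a check, the Euler characteristic is 4 − 6 + 4 = 2, which agrees with 1 − 0 + 1 = 2.
(K is a triangulation of the 2-sphere S^2.)

H_0 = Z,  H_1 = 0,  H_2 = Z.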